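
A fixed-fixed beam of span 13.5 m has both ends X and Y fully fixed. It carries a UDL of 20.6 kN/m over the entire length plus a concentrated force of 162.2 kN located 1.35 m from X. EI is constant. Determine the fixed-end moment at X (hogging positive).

Take the two fixed-end moments M_X, M_Y as redundants; the released structure is the simple span XY.
Simple-span end rotations at X and Y under the given loads:
  at X: UDL 20.6: wL³/(24EI) = 2112/EI
  at Y: UDL 20.6: wL³/(24EI) = 2112/EI
  at X: point load 162.2 at a = 1.35: Pab(L + b)/(6LEI) = 842.5/EI
  at Y: point load 162.2 at a = 1.35: Pab(L + a)/(6LEI) = 487.8/EI
  θ_X0 = 2954/EI,  θ_Y0 = 2600/EI
Flexibility coefficients: a unit moment at one end gives L/(3EI) there and L/(6EI) at the far end, so f₁₁ = f₂₂ = 4.5/EI and f₁₂ = f₂₁ = 2.25/EI.
Compatibility — zero rotation at each built-in end:
  4.5 M_X + 2.25 M_Y = 2954
  2.25 M_X + 4.5 M_Y = 2600
Solving the pair gives M_X = 490.2 kN·m and M_Y = 332.6 kN·m (hogging).

M_X = 490.2 kN·m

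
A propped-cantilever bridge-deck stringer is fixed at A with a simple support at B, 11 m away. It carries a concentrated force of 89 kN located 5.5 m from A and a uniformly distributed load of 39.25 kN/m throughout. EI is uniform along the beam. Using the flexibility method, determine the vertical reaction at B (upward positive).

Choose R_B as the redundant. The primary structure is the cantilever fixed at A.
Free-end deflection of the primary structure under the applied loading (downward +):
  point load 89 at a = 5.5: Pa²(3L − a)/(6EI) = 12339/EI
  UDL 39.25: wL⁴/(8EI) = 71832/EI
  δ_0 = 84172/EI
Flexibility coefficient — unit upward force at B: δ_{BB} = L³/(3EI) = 443.7/EI.
Compatibility at B: δ_0 − R_B·δ_{BB} = 0, so R_B = 84172/443.7 = 189.7 kN.

R_B = 189.7 kN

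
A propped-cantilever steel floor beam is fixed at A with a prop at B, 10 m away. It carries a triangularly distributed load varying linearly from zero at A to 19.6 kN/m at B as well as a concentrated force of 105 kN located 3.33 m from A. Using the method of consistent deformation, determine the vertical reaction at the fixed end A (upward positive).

Take the reaction at B as the redundant and release it; the primary structure is a cantilever fixed at A.
Primary-structure tip deflection at B by superposition:
  triangular load, peak 19.6 at the free end: 11w₀L⁴/(120EI) = 17967/EI
  point load 105 at a = 3.33: Pa²(3L − a)/(6EI) = 5175/EI
  δ_0 = 23142/EI
Flexibility coefficient — unit upward force at B: δ_{BB} = L³/(3EI) = 333.3/EI.
The prop prevents deflection at B: R_B = δ_0/δ_{BB} = 23142/333.3 = 69.43 kN.
Vertical equilibrium: R_A = ΣP − R_B = 203 − 69.43 = 133.6 kN.

R_A = 133.6 kN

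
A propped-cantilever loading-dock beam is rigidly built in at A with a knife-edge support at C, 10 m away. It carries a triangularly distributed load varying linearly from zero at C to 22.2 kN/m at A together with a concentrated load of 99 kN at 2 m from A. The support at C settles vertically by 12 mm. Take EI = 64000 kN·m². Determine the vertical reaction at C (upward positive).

Release the roller at C. Primary structure: cantilever fixed at A.
Deflection at C on the released cantilever, summing each load's contribution:
  triangular load, peak 22.2 at the fixed end: w₀L⁴/(30EI) = 7400/EI
  point load 99 at a = 2: Pa²(3L − a)/(6EI) = 1848/EI
  δ_0 = 9248/EI
Tip deflection under a unit load at C: L³/(3EI) = 333.3/EI.
With EI = 64000 kN·m²: δ_0 = 0.1445 m and δ_{CC} = 0.005208 m/kN.
Compatibility — the beam at C must follow the support down by 0.012 m: δ_0 − R_C·δ_{CC} = 0.012, so R_C = (0.1445 − 0.012)/0.005208 = 25.44 kN.

R_C = 25.44 kN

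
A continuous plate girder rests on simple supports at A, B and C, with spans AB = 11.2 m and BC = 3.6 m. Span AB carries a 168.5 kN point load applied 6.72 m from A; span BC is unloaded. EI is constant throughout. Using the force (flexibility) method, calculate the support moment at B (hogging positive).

Release continuity at B by inserting a hinge; the redundant is the internal moment M_B. The primary structure is two simply-supported spans AB and BC.
Discontinuity in slope at B on the released structure — sum the simple-span end rotations:
  span AB: point load 168.5 at a = 6.72: Pab(L + a)/(6LEI) = 1353/EI
  relative rotation θ_0 = (1353 + 0)/EI = 1353/EI
A unit hogging moment at B produces rotation L₁/(3EI) + L₂/(3EI) = 4.933/EI.
Compatibility: M_B·(L₁+L₂)/(3EI) = θ_0, giving M_B = 274.2 kN·m (hogging).

M_B = 274.2 kN·m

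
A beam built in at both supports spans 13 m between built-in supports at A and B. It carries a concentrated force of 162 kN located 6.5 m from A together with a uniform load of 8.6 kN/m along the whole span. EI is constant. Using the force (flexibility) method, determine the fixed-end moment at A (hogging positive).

M_A = 384.4 kN·m

Release both end moments; the primary structure is a simply-supported span AB with redundants M_A and M_B.
On the primary (simply-supported) span, the end slopes from the loading are:
  at A: point load 162 at a = 6.5: Pab(L + b)/(6LEI) = 1711/EI
  at B: point load 162 at a = 6.5: Pab(L + a)/(6LEI) = 1711/EI
  at A: UDL 8.6: wL³/(24EI) = 787.3/EI
  at B: UDL 8.6: wL³/(24EI) = 787.3/EI
  θ_A0 = 2498/EI,  θ_B0 = 2498/EI
Flexibility coefficients: a unit moment at one end gives L/(3EI) there and L/(6EI) at the far end, so f₁₁ = f₂₂ = 4.333/EI and f₁₂ = f₂₁ = 2.167/EI.
Compatibility — zero rotation at each built-in end:
  4.333 M_A + 2.167 M_B = 2498
  2.167 M_A + 4.333 M_B = 2498
Solving the pair gives M_A = 384.4 kN·m and M_B = 384.4 kN·m (hogging).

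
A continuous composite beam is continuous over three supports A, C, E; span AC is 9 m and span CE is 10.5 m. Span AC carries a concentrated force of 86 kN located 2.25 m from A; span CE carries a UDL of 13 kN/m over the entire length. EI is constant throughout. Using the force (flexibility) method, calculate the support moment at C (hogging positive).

M_C = 138.3 kN·m

Release continuity at C by inserting a hinge; the redundant is the internal moment M_C. The primary structure is two simply-supported spans AC and CE.
End slopes at the hinge C, treating each span as simply supported:
  span AC: point load 86 at a = 2.25: Pab(L + a)/(6LEI) = 272.1/EI
  span CE: UDL 13: wL³/(24EI) = 627/EI
  relative rotation θ_0 = (272.1 + 627)/EI = 899.2/EI
A unit hogging moment at C produces rotation L₁/(3EI) + L₂/(3EI) = 6.5/EI.
Slope continuity at C: θ_0 = M_C·6.5/EI, so M_C = 899.2/6.5 = 138.3 kN·m (hogging).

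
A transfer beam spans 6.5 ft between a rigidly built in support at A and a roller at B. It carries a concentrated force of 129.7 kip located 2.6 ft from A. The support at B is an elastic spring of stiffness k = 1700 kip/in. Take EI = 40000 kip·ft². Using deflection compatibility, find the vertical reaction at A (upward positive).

R_A = 103.3 kip

Release the roller at B. Primary structure: cantilever fixed at A.
Downward deflection at the released point B due to the loads:
  point load 129.7 at a = 2.6: Pa²(3L − a)/(6EI) = 2470/EI
Flexibility coefficient — unit upward force at B: δ_{BB} = L³/(3EI) = 91.54/EI.
With EI = 40000 kip·ft²: δ_0 = 0.061739 ft and δ_{BB} = 0.002289 ft/kip.
Compatibility — the spring shortens by R_B/k under the reaction it provides: δ_0 − R_B·δ_{BB} = R_B/k. With 1/k = 1/(1700×12) ft/kip = 0.000049 ft/kip, R_B = δ_0 / (δ_{BB} + 1/k) = 0.061739 / (0.002289 + 0.000049) = 26.41 kip.
Vertical equilibrium: R_A = ΣP − R_B = 129.7 − 26.41 = 103.3 kip.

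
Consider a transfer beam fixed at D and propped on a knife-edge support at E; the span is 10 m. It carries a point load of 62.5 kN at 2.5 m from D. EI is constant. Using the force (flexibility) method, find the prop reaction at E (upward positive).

Release the roller at E. Primary structure: cantilever fixed at D.
Free-end deflection of the primary structure under the applied loading (downward +):
  point load 62.5 at a = 2.5: Pa²(3L − a)/(6EI) = 1790/EI
Flexibility coefficient — unit upward force at E: δ_{EE} = L³/(3EI) = 333.3/EI.
Compatibility at E: δ_0 − R_E·δ_{EE} = 0, so R_E = 1790/333.3 = 5.371 kN.

R_E = 5.371 kN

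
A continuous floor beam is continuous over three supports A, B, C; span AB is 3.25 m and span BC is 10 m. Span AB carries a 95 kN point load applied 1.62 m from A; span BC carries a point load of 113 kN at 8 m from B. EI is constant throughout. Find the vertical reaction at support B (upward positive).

Release continuity at B by inserting a hinge; the redundant is the internal moment M_B. The primary structure is two simply-supported spans AB and BC.
End slopes at the hinge B, treating each span as simply supported:
  span AB: point load 95 at a = 1.62: Pab(L + a)/(6LEI) = 62.65/EI
  span BC: point load 113 at a = 8: Pab(L + b)/(6LEI) = 361.6/EI
  relative rotation θ_0 = (62.65 + 361.6)/EI = 424.2/EI
A unit hogging moment at B produces rotation L₁/(3EI) + L₂/(3EI) = 4.417/EI.
Compatibility: M_B·(L₁+L₂)/(3EI) = θ_0, giving M_B = 96.06 kN·m (hogging).
Span AB, ΣM about A with M_B applied at B: R_B^{AB}·3.25 = 153.9 + 96.06, so R_B^{AB} = 76.91 kN and R_A = 95 − 76.91 = 18.09 kN.
Span BC, ΣM about C: R_B^{BC}·10 = 226 + 96.06, so R_B^{BC} = 32.21 kN and R_C = 113 − 32.21 = 80.79 kN.
R_B = 76.91 + 32.21 = 109.1 kN.

R_B = 109.1 kN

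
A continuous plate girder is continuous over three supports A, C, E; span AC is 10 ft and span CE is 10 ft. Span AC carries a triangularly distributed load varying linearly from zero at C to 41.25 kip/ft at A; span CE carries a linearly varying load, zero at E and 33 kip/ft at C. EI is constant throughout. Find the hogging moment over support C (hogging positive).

Take M_C as the redundant. Released structure: two simple spans AC and CE with a hinge at C.
Discontinuity in slope at C on the released structure — sum the simple-span end rotations:
  span AC: triangular load, peak 41.25: 7w₀L³/(360EI) = 802.1/EI
  span CE: triangular load, peak 33: w₀L³/(45EI) = 733.3/EI
  relative rotation θ_0 = (802.1 + 733.3)/EI = 1535/EI
A unit hogging moment at C produces rotation L₁/(3EI) + L₂/(3EI) = 6.667/EI.
Compatibility: M_C·(L₁+L₂)/(3EI) = θ_0, giving M_C = 230.3 kip·ft (hogging).

M_C = 230.3 kip·ft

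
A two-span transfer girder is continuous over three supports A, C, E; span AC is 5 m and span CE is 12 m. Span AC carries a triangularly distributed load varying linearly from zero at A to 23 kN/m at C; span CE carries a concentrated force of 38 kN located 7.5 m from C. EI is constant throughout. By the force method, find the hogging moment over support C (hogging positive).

Insert a hinge at C; M_C is the redundant, and each span becomes simply supported.
Rotations at C on the released spans (each span's end-slope, ×1/EI):
  span AC: triangular load, peak 23: w₀L³/(45EI) = 63.89/EI
  span CE: point load 38 at a = 7.5: Pab(L + b)/(6LEI) = 293.9/EI
  relative rotation θ_0 = (63.89 + 293.9)/EI = 357.8/EI
A unit hogging moment at C produces rotation L₁/(3EI) + L₂/(3EI) = 5.667/EI.
Compatibility: M_C·(L₁+L₂)/(3EI) = θ_0, giving M_C = 63.14 kN·m (hogging).

M_C = 63.14 kN·m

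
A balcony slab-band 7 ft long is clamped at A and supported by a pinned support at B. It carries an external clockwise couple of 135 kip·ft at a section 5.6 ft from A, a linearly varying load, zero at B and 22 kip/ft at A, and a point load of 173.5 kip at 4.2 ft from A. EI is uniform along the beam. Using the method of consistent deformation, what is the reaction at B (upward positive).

Take the reaction at B as the redundant and release it; the primary structure is a cantilever fixed at A.
Free-end deflection of the primary structure under the applied loading (downward +):
  clockwise couple 135 at a = 5.6: M₀a(2L − a)/(2EI) = 3175/EI
  triangular load, peak 22 at the fixed end: w₀L⁴/(30EI) = 1761/EI
  point load 173.5 at a = 4.2: Pa²(3L − a)/(6EI) = 8570/EI
  δ_0 = 13505/EI
Flexibility coefficient — unit upward force at B: δ_{BB} = L³/(3EI) = 114.3/EI.
The prop prevents deflection at B: R_B = δ_0/δ_{BB} = 13505/114.3 = 118.1 kip.

R_B = 118.1 kip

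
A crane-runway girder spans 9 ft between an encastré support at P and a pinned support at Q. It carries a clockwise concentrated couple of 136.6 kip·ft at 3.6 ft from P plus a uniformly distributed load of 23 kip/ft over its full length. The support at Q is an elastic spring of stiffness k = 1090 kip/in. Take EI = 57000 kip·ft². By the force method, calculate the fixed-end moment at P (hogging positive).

M_P = 253 kip·ft

Take the reaction at Q as the redundant and release it; the primary structure is a cantilever fixed at P.
Primary-structure tip deflection at Q by superposition:
  clockwise couple 136.6 at a = 3.6: M₀a(2L − a)/(2EI) = 3541/EI
  UDL 23: wL⁴/(8EI) = 18863/EI
  δ_0 = 22404/EI
Flexibility coefficient — unit upward force at Q: δ_{QQ} = L³/(3EI) = 243/EI.
With EI = 57000 kip·ft²: δ_0 = 0.39304 ft and δ_{QQ} = 0.004263 ft/kip.
Compatibility — the spring shortens by R_Q/k under the reaction it provides: δ_0 − R_Q·δ_{QQ} = R_Q/k. With 1/k = 1/(1090×12) ft/kip = 0.000076 ft/kip, R_Q = δ_0 / (δ_{QQ} + 1/k) = 0.39304 / (0.004263 + 0.000076) = 90.57 kip.
Moment equilibrium about P: M_P = Σ(load moments about P) − R_Q·L = 1068 − 90.57×9 = 253 kip·ft.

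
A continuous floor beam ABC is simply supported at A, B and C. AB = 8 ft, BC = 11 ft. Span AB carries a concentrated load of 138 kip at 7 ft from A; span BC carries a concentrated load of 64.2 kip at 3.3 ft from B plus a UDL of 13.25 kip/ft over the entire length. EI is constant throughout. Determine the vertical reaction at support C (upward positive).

Release continuity at B by inserting a hinge; the redundant is the internal moment M_B. The primary structure is two simply-supported spans AB and BC.
End slopes at the hinge B, treating each span as simply supported:
  span AB: point load 138 at a = 7: Pab(L + a)/(6LEI) = 301.9/EI
  span BC: point load 64.2 at a = 3.3: Pab(L + b)/(6LEI) = 462.2/EI
  span BC: UDL 13.25: wL³/(24EI) = 734.8/EI
  relative rotation θ_0 = (301.9 + 1197)/EI = 1499/EI
A unit hogging moment at B produces rotation L₁/(3EI) + L₂/(3EI) = 6.333/EI.
Slope continuity at B: θ_0 = M_B·6.333/EI, so M_B = 1499/6.333 = 236.7 kip·ft (hogging).
Span BC, ΣM about C: R_B^{BC}·11 = 1296 + 236.7, so R_B^{BC} = 139.3 kip and R_C = 209.9 − 139.3 = 70.62 kip.

R_C = 70.62 kip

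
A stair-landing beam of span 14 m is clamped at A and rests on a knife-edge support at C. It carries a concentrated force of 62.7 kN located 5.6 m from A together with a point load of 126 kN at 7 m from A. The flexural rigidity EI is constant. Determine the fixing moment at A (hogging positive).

Remove the prop at C; the released (primary) structure is a cantilever built in at A.
Downward deflection at the released point C due to the loads:
  point load 62.7 at a = 5.6: Pa²(3L − a)/(6EI) = 11929/EI
  point load 126 at a = 7: Pa²(3L − a)/(6EI) = 36015/EI
  δ_0 = 47944/EI
Tip deflection under a unit load at C: L³/(3EI) = 914.7/EI.
The prop prevents deflection at C: R_C = δ_0/δ_{CC} = 47944/914.7 = 52.42 kN.
Moment equilibrium about A: M_A = Σ(load moments about A) − R_C·L = 1233 − 52.42×14 = 499.3 kN·m.

M_A = 499.3 kN·m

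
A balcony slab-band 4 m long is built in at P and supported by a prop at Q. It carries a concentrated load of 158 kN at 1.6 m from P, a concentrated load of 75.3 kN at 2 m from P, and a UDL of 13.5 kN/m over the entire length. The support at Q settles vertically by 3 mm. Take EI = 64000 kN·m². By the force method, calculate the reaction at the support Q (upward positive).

R_Q = 67.65 kN

Take the reaction at Q as the redundant and release it; the primary structure is a cantilever fixed at P.
Deflection at Q on the released cantilever, summing each load's contribution:
  point load 158 at a = 1.6: Pa²(3L − a)/(6EI) = 701.1/EI
  point load 75.3 at a = 2: Pa²(3L − a)/(6EI) = 502/EI
  UDL 13.5: wL⁴/(8EI) = 432/EI
  δ_0 = 1635/EI
Flexibility coefficient — unit upward force at Q: δ_{QQ} = L³/(3EI) = 21.33/EI.
With EI = 64000 kN·m²: δ_0 = 0.025548 m and δ_{QQ} = 0.000333 m/kN.
Compatibility — the beam at Q must follow the support down by 0.003 m: δ_0 − R_Q·δ_{QQ} = 0.003, so R_Q = (0.025548 − 0.003)/0.000333 = 67.65 kN.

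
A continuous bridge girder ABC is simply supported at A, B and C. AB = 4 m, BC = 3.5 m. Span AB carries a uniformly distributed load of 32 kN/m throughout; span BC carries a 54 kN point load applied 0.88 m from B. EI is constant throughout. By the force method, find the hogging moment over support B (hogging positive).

Take M_B as the redundant. Released structure: two simple spans AB and BC with a hinge at B.
End slopes at the hinge B, treating each span as simply supported:
  span AB: UDL 32: wL³/(24EI) = 85.33/EI
  span BC: point load 54 at a = 0.88: Pab(L + b)/(6LEI) = 36.28/EI
  relative rotation θ_0 = (85.33 + 36.28)/EI = 121.6/EI
A unit hogging moment at B produces rotation L₁/(3EI) + L₂/(3EI) = 2.5/EI.
Slope continuity at B: θ_0 = M_B·2.5/EI, so M_B = 121.6/2.5 = 48.65 kN·m (hogging).

M_B = 48.65 kN·m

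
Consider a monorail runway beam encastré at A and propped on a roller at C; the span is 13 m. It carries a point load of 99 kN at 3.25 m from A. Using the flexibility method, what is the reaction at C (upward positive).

Take the reaction at C as the redundant and release it; the primary structure is a cantilever fixed at A.
Free-end deflection of the primary structure under the applied loading (downward +):
  point load 99 at a = 3.25: Pa²(3L − a)/(6EI) = 6231/EI
Flexibility coefficient — unit upward force at C: δ_{CC} = L³/(3EI) = 732.3/EI.
Compatibility at C: δ_0 − R_C·δ_{CC} = 0, so R_C = 6231/732.3 = 8.508 kN.

R_C = 8.508 kN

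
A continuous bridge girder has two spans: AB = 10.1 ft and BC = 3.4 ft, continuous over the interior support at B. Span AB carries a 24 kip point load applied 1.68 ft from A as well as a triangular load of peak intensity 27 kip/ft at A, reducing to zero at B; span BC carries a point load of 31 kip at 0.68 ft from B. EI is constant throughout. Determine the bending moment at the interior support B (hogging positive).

Take M_B as the redundant. Released structure: two simple spans AB and BC with a hinge at B.
End slopes at the hinge B, treating each span as simply supported:
  span AB: point load 24 at a = 1.68: Pab(L + a)/(6LEI) = 65.99/EI
  span AB: triangular load, peak 27: 7w₀L³/(360EI) = 540.9/EI
  span BC: point load 31 at a = 0.68: Pab(L + b)/(6LEI) = 17.2/EI
  relative rotation θ_0 = (606.9 + 17.2)/EI = 624.1/EI
A unit hogging moment at B produces rotation L₁/(3EI) + L₂/(3EI) = 4.5/EI.
Compatibility: M_B·(L₁+L₂)/(3EI) = θ_0, giving M_B = 138.7 kip·ft (hogging).

M_B = 138.7 kip·ft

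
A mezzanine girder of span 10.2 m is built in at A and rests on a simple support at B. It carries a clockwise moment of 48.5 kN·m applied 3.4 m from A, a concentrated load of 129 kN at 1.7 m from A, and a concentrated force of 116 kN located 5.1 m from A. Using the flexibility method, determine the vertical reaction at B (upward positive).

R_B = 45.29 kN

Release the roller at B. Primary structure: cantilever fixed at A.
Free-end deflection of the primary structure under the applied loading (downward +):
  clockwise couple 48.5 at a = 3.4: M₀a(2L − a)/(2EI) = 1402/EI
  point load 129 at a = 1.7: Pa²(3L − a)/(6EI) = 1796/EI
  point load 116 at a = 5.1: Pa²(3L − a)/(6EI) = 12823/EI
  δ_0 = 16020/EI
Tip deflection under a unit load at B: L³/(3EI) = 353.7/EI.
The prop prevents deflection at B: R_B = δ_0/δ_{BB} = 16020/353.7 = 45.29 kN.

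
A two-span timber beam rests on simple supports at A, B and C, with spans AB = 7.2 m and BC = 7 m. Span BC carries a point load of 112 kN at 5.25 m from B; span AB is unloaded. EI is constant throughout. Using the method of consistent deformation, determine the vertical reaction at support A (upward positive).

Insert a hinge at B; M_B is the redundant, and each span becomes simply supported.
Rotations at B on the released spans (each span's end-slope, ×1/EI):
  span BC: point load 112 at a = 5.25: Pab(L + b)/(6LEI) = 214.4/EI
  relative rotation θ_0 = (0 + 214.4)/EI = 214.4/EI
A unit hogging moment at B produces rotation L₁/(3EI) + L₂/(3EI) = 4.733/EI.
Compatibility: M_B·(L₁+L₂)/(3EI) = θ_0, giving M_B = 45.29 kN·m (hogging).
Span AB, ΣM about A with M_B applied at B: R_B^{AB}·7.2 = 0 + 45.29, so R_B^{AB} = 6.29 kN and R_A = 0 − 6.29 = -6.29 kN.

R_A = -6.29 kN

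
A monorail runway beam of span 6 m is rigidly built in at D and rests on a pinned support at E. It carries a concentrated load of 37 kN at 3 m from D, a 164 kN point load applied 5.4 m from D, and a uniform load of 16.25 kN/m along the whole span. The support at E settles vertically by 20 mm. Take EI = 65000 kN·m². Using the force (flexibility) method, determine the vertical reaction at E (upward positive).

R_E = 169.6 kN

Take the reaction at E as the redundant and release it; the primary structure is a cantilever fixed at D.
Free-end deflection of the primary structure under the applied loading (downward +):
  point load 37 at a = 3: Pa²(3L − a)/(6EI) = 832.5/EI
  point load 164 at a = 5.4: Pa²(3L − a)/(6EI) = 10043/EI
  UDL 16.25: wL⁴/(8EI) = 2632/EI
  δ_0 = 13508/EI
Tip deflection under a unit load at E: L³/(3EI) = 72/EI.
With EI = 65000 kN·m²: δ_0 = 0.20781 m and δ_{EE} = 0.001108 m/kN.
Compatibility — the beam at E must follow the support down by 0.02 m: δ_0 − R_E·δ_{EE} = 0.02, so R_E = (0.20781 − 0.02)/0.001108 = 169.6 kN.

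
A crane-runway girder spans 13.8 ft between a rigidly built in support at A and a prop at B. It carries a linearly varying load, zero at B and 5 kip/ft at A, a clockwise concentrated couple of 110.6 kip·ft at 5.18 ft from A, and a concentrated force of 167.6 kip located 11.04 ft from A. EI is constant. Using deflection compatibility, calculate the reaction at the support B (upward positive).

R_B = 132.2 kip

Release the roller at B. Primary structure: cantilever fixed at A.
Deflection at B on the released cantilever, summing each load's contribution:
  triangular load, peak 5 at the fixed end: w₀L⁴/(30EI) = 6045/EI
  clockwise couple 110.6 at a = 5.18: M₀a(2L − a)/(2EI) = 6422/EI
  point load 167.6 at a = 11.04: Pa²(3L − a)/(6EI) = 103362/EI
  δ_0 = 115829/EI
Tip deflection under a unit load at B: L³/(3EI) = 876/EI.
Compatibility at B: δ_0 − R_B·δ_{BB} = 0, so R_B = 115829/876 = 132.2 kip.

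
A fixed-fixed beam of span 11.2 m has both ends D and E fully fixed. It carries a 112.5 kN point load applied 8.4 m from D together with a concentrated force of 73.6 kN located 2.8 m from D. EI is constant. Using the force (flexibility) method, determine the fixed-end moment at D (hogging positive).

Take the two fixed-end moments M_D, M_E as redundants; the released structure is the simple span DE.
End rotations of the released simple span under the applied load (×1/EI):
  at D: point load 112.5 at a = 8.4: Pab(L + b)/(6LEI) = 551.2/EI
  at E: point load 112.5 at a = 8.4: Pab(L + a)/(6LEI) = 771.8/EI
  at D: point load 73.6 at a = 2.8: Pab(L + b)/(6LEI) = 504.9/EI
  at E: point load 73.6 at a = 2.8: Pab(L + a)/(6LEI) = 360.6/EI
  θ_D0 = 1056/EI,  θ_E0 = 1132/EI
Flexibility coefficients: a unit moment at one end gives L/(3EI) there and L/(6EI) at the far end, so f₁₁ = f₂₂ = 3.733/EI and f₁₂ = f₂₁ = 1.867/EI.
Compatibility — zero rotation at each built-in end:
  3.733 M_D + 1.867 M_E = 1056
  1.867 M_D + 3.733 M_E = 1132
Solving the pair gives M_D = 175 kN·m and M_E = 215.8 kN·m (hogging).

M_D = 175 kN·m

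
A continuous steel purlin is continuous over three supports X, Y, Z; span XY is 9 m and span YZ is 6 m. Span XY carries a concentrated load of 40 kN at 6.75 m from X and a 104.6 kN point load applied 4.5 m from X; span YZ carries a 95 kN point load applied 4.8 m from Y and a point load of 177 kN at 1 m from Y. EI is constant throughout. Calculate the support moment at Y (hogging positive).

M_Y = 217.3 kN·m

Take M_Y as the redundant. Released structure: two simple spans XY and YZ with a hinge at Y.
Discontinuity in slope at Y on the released structure — sum the simple-span end rotations:
  span XY: point load 40 at a = 6.75: Pab(L + a)/(6LEI) = 177.2/EI
  span XY: point load 104.6 at a = 4.5: Pab(L + a)/(6LEI) = 529.5/EI
  span YZ: point load 95 at a = 4.8: Pab(L + b)/(6LEI) = 109.4/EI
  span YZ: point load 177 at a = 1: Pab(L + b)/(6LEI) = 270.4/EI
  relative rotation θ_0 = (706.7 + 379.9)/EI = 1087/EI
A unit hogging moment at Y produces rotation L₁/(3EI) + L₂/(3EI) = 5/EI.
Compatibility: M_Y·(L₁+L₂)/(3EI) = θ_0, giving M_Y = 217.3 kN·m (hogging).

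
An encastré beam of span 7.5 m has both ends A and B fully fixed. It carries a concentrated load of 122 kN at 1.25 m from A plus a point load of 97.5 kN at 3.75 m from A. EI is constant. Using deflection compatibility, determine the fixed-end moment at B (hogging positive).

Take the two fixed-end moments M_A, M_B as redundants; the released structure is the simple span AB.
On the primary (simply-supported) span, the end slopes from the loading are:
  at A: point load 122 at a = 1.25: Pab(L + b)/(6LEI) = 291.2/EI
  at B: point load 122 at a = 1.25: Pab(L + a)/(6LEI) = 185.3/EI
  at A: point load 97.5 at a = 3.75: Pab(L + b)/(6LEI) = 342.8/EI
  at B: point load 97.5 at a = 3.75: Pab(L + a)/(6LEI) = 342.8/EI
  θ_A0 = 634/EI,  θ_B0 = 528.1/EI
Flexibility coefficients: a unit moment at one end gives L/(3EI) there and L/(6EI) at the far end, so f₁₁ = f₂₂ = 2.5/EI and f₁₂ = f₂₁ = 1.25/EI.
Compatibility — zero rotation at each built-in end:
  2.5 M_A + 1.25 M_B = 634
  1.25 M_A + 2.5 M_B = 528.1
Solving the pair gives M_A = 197.3 kN·m and M_B = 112.6 kN·m (hogging).

M_B = 112.6 kN·m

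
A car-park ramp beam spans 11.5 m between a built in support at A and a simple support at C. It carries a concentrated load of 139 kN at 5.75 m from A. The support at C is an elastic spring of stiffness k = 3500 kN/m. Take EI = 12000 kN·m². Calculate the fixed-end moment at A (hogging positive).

Choose R_C as the redundant. The primary structure is the cantilever fixed at A.
Downward deflection at the released point C due to the loads:
  point load 139 at a = 5.75: Pa²(3L − a)/(6EI) = 22021/EI
Tip deflection under a unit load at C: L³/(3EI) = 507/EI.
With EI = 12000 kN·m²: δ_0 = 1.8351 m and δ_{CC} = 0.042247 m/kN.
Compatibility — the spring shortens by R_C/k under the reaction it provides: δ_0 − R_C·δ_{CC} = R_C/k. With 1/k = 0.000286 m/kN, R_C = δ_0 / (δ_{CC} + 1/k) = 1.8351 / (0.042247 + 0.000286) = 43.15 kN.
Moment equilibrium about A: M_A = Σ(load moments about A) − R_C·L = 799.2 − 43.15×11.5 = 303.1 kN·m.

M_A = 303.1 kN·m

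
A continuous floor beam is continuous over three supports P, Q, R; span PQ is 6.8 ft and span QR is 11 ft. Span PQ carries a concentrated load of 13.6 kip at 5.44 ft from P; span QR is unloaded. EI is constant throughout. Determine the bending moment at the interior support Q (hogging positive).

M_Q = 5.087 kip·ft

Insert a hinge at Q; M_Q is the redundant, and each span becomes simply supported.
End slopes at the hinge Q, treating each span as simply supported:
  span PQ: point load 13.6 at a = 5.44: Pab(L + a)/(6LEI) = 30.19/EI
  relative rotation θ_0 = (30.19 + 0)/EI = 30.19/EI
A unit hogging moment at Q produces rotation L₁/(3EI) + L₂/(3EI) = 5.933/EI.
Slope continuity at Q: θ_0 = M_Q·5.933/EI, so M_Q = 30.19/5.933 = 5.087 kip·ft (hogging).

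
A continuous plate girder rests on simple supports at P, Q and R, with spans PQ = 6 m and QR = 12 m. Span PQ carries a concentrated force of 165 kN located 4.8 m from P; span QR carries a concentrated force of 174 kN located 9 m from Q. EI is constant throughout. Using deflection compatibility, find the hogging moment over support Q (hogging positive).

M_Q = 210.6 kN·m

Release continuity at Q by inserting a hinge; the redundant is the internal moment M_Q. The primary structure is two simply-supported spans PQ and QR.
End slopes at the hinge Q, treating each span as simply supported:
  span PQ: point load 165 at a = 4.8: Pab(L + a)/(6LEI) = 285.1/EI
  span QR: point load 174 at a = 9: Pab(L + b)/(6LEI) = 978.8/EI
  relative rotation θ_0 = (285.1 + 978.8)/EI = 1264/EI
A unit hogging moment at Q produces rotation L₁/(3EI) + L₂/(3EI) = 6/EI.
Slope continuity at Q: θ_0 = M_Q·6/EI, so M_Q = 1264/6 = 210.6 kN·m (hogging).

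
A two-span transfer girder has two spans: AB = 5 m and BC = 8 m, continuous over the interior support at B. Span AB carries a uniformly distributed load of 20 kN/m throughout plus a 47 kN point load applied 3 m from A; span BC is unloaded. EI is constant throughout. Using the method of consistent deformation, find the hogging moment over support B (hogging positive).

Insert a hinge at B; M_B is the redundant, and each span becomes simply supported.
Rotations at B on the released spans (each span's end-slope, ×1/EI):
  span AB: UDL 20: wL³/(24EI) = 104.2/EI
  span AB: point load 47 at a = 3: Pab(L + a)/(6LEI) = 75.2/EI
  relative rotation θ_0 = (179.4 + 0)/EI = 179.4/EI
A unit hogging moment at B produces rotation L₁/(3EI) + L₂/(3EI) = 4.333/EI.
Compatibility: M_B·(L₁+L₂)/(3EI) = θ_0, giving M_B = 41.39 kN·m (hogging).

M_B = 41.39 kN·m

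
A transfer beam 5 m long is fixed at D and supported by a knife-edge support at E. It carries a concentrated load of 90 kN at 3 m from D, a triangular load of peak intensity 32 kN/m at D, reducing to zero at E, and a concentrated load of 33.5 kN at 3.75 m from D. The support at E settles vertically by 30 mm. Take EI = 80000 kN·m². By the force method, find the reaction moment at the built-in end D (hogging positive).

M_D = 436.6 kN·m

Choose R_E as the redundant. The primary structure is the cantilever fixed at D.
Deflection at E on the released cantilever, summing each load's contribution:
  point load 90 at a = 3: Pa²(3L − a)/(6EI) = 1620/EI
  triangular load, peak 32 at the fixed end: w₀L⁴/(30EI) = 666.7/EI
  point load 33.5 at a = 3.75: Pa²(3L − a)/(6EI) = 883.3/EI
  δ_0 = 3170/EI
Tip deflection under a unit load at E: L³/(3EI) = 41.67/EI.
With EI = 80000 kN·m²: δ_0 = 0.039625 m and δ_{EE} = 0.000521 m/kN.
Compatibility — the beam at E must follow the support down by 0.03 m: δ_0 − R_E·δ_{EE} = 0.03, so R_E = (0.039625 − 0.03)/0.000521 = 18.48 kN.
Moment equilibrium about D: M_D = Σ(load moments about D) − R_E·L = 529 − 18.48×5 = 436.6 kN·m.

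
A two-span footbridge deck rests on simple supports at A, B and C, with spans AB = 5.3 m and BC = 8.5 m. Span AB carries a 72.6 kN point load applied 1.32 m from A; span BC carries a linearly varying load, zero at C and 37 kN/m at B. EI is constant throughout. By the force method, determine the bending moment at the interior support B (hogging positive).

M_B = 127 kN·m

Insert a hinge at B; M_B is the redundant, and each span becomes simply supported.
End slopes at the hinge B, treating each span as simply supported:
  span AB: point load 72.6 at a = 1.32: Pab(L + a)/(6LEI) = 79.4/EI
  span BC: triangular load, peak 37: w₀L³/(45EI) = 504.9/EI
  relative rotation θ_0 = (79.4 + 504.9)/EI = 584.3/EI
A unit hogging moment at B produces rotation L₁/(3EI) + L₂/(3EI) = 4.6/EI.
Compatibility: M_B·(L₁+L₂)/(3EI) = θ_0, giving M_B = 127 kN·m (hogging).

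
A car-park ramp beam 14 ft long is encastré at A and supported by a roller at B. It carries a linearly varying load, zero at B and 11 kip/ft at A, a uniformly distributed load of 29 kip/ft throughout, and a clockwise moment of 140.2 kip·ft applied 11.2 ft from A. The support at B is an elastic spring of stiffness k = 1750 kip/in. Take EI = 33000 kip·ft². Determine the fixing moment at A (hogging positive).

Remove the prop at B; the released (primary) structure is a cantilever built in at A.
Downward deflection at the released point B due to the loads:
  triangular load, peak 11 at the fixed end: w₀L⁴/(30EI) = 14086/EI
  UDL 29: wL⁴/(8EI) = 139258/EI
  clockwise couple 140.2 at a = 11.2: M₀a(2L − a)/(2EI) = 13190/EI
  δ_0 = 166534/EI
Flexibility coefficient — unit upward force at B: δ_{BB} = L³/(3EI) = 914.7/EI.
With EI = 33000 kip·ft²: δ_0 = 5.0465 ft and δ_{BB} = 0.027717 ft/kip.
Compatibility — the spring shortens by R_B/k under the reaction it provides: δ_0 − R_B·δ_{BB} = R_B/k. With 1/k = 1/(1750×12) ft/kip = 0.000048 ft/kip, R_B = δ_0 / (δ_{BB} + 1/k) = 5.0465 / (0.027717 + 0.000048) = 181.8 kip.
Moment equilibrium about A: M_A = Σ(load moments about A) − R_B·L = 3342 − 181.8×14 = 796.9 kip·ft.

M_A = 796.9 kip·ft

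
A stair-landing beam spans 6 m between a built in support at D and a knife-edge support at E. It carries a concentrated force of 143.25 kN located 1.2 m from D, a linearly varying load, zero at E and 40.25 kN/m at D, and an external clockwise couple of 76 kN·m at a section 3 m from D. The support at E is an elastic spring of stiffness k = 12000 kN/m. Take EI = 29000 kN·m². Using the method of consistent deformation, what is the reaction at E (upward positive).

Remove the prop at E; the released (primary) structure is a cantilever built in at D.
Primary-structure tip deflection at E by superposition:
  point load 143.25 at a = 1.2: Pa²(3L − a)/(6EI) = 577.6/EI
  triangular load, peak 40.25 at the fixed end: w₀L⁴/(30EI) = 1739/EI
  clockwise couple 76 at a = 3: M₀a(2L − a)/(2EI) = 1026/EI
  δ_0 = 3342/EI
Tip deflection under a unit load at E: L³/(3EI) = 72/EI.
With EI = 29000 kN·m²: δ_0 = 0.11525 m and δ_{EE} = 0.002483 m/kN.
Compatibility — the spring shortens by R_E/k under the reaction it provides: δ_0 − R_E·δ_{EE} = R_E/k. With 1/k = 0.000083 m/kN, R_E = δ_0 / (δ_{EE} + 1/k) = 0.11525 / (0.002483 + 0.000083) = 44.91 kN.

R_E = 44.91 kN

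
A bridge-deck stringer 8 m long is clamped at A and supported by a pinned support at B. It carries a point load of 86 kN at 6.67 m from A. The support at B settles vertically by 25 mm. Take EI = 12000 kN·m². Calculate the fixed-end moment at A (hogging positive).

M_A = 69.67 kN·m

Remove the prop at B; the released (primary) structure is a cantilever built in at A.
Primary-structure tip deflection at B by superposition:
  point load 86 at a = 6.67: Pa²(3L − a)/(6EI) = 11051/EI
Tip deflection under a unit load at B: L³/(3EI) = 170.7/EI.
With EI = 12000 kN·m²: δ_0 = 0.92091 m and δ_{BB} = 0.014222 m/kN.
Compatibility — the beam at B must follow the support down by 0.025 m: δ_0 − R_B·δ_{BB} = 0.025, so R_B = (0.92091 − 0.025)/0.014222 = 62.99 kN.
Moment equilibrium about A: M_A = Σ(load moments about A) − R_B·L = 573.6 − 62.99×8 = 69.67 kN·m.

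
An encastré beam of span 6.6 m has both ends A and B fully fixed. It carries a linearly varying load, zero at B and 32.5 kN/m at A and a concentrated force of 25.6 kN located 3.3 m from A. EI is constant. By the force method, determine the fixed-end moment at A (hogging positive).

Take the two fixed-end moments M_A, M_B as redundants; the released structure is the simple span AB.
Simple-span end rotations at A and B under the given loads:
  at A: triangular load, peak 32.5: w₀L³/(45EI) = 207.6/EI
  at B: triangular load, peak 32.5: 7w₀L³/(360EI) = 181.7/EI
  at A: point load 25.6 at a = 3.3: Pab(L + b)/(6LEI) = 69.7/EI
  at B: point load 25.6 at a = 3.3: Pab(L + a)/(6LEI) = 69.7/EI
  θ_A0 = 277.3/EI,  θ_B0 = 251.4/EI
Flexibility coefficients: a unit moment at one end gives L/(3EI) there and L/(6EI) at the far end, so f₁₁ = f₂₂ = 2.2/EI and f₁₂ = f₂₁ = 1.1/EI.
Compatibility — zero rotation at each built-in end:
  2.2 M_A + 1.1 M_B = 277.3
  1.1 M_A + 2.2 M_B = 251.4
Solving the pair gives M_A = 91.91 kN·m and M_B = 68.31 kN·m (hogging).

M_A = 91.91 kN·m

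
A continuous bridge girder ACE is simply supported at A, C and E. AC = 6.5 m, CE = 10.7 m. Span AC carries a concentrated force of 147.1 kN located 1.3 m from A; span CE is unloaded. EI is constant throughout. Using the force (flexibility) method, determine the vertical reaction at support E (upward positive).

R_E = -3.242 kN

Insert a hinge at C; M_C is the redundant, and each span becomes simply supported.
End slopes at the hinge C, treating each span as simply supported:
  span AC: point load 147.1 at a = 1.3: Pab(L + a)/(6LEI) = 198.9/EI
  relative rotation θ_0 = (198.9 + 0)/EI = 198.9/EI
A unit hogging moment at C produces rotation L₁/(3EI) + L₂/(3EI) = 5.733/EI.
Slope continuity at C: θ_0 = M_C·5.733/EI, so M_C = 198.9/5.733 = 34.69 kN·m (hogging).
Span CE, ΣM about E: R_C^{CE}·10.7 = 0 + 34.69, so R_C^{CE} = 3.242 kN and R_E = 0 − 3.242 = -3.242 kN.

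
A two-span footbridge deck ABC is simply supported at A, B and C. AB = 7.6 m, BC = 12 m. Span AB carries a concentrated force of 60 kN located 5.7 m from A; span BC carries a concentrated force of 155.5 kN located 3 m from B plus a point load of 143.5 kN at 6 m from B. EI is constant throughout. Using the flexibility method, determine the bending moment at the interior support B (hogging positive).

Insert a hinge at B; M_B is the redundant, and each span becomes simply supported.
End slopes at the hinge B, treating each span as simply supported:
  span AB: point load 60 at a = 5.7: Pab(L + a)/(6LEI) = 189.5/EI
  span BC: point load 155.5 at a = 3: Pab(L + b)/(6LEI) = 1225/EI
  span BC: point load 143.5 at a = 6: Pab(L + b)/(6LEI) = 1292/EI
  relative rotation θ_0 = (189.5 + 2516)/EI = 2706/EI
A unit hogging moment at B produces rotation L₁/(3EI) + L₂/(3EI) = 6.533/EI.
Slope continuity at B: θ_0 = M_B·6.533/EI, so M_B = 2706/6.533 = 414.1 kN·m (hogging).

M_B = 414.1 kN·m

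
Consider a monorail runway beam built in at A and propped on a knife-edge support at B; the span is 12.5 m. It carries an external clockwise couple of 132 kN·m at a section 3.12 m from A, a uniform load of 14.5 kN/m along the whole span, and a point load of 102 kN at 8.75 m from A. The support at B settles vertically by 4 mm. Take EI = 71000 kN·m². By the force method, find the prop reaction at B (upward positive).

R_B = 131.9 kN

Release the roller at B. Primary structure: cantilever fixed at A.
Primary-structure tip deflection at B by superposition:
  clockwise couple 132 at a = 3.12: M₀a(2L − a)/(2EI) = 4506/EI
  UDL 14.5: wL⁴/(8EI) = 44250/EI
  point load 102 at a = 8.75: Pa²(3L − a)/(6EI) = 37420/EI
  δ_0 = 86176/EI
Tip deflection under a unit load at B: L³/(3EI) = 651/EI.
With EI = 71000 kN·m²: δ_0 = 1.2137 m and δ_{BB} = 0.00917 m/kN.
Compatibility — the beam at B must follow the support down by 0.004 m: δ_0 − R_B·δ_{BB} = 0.004, so R_B = (1.2137 − 0.004)/0.00917 = 131.9 kN.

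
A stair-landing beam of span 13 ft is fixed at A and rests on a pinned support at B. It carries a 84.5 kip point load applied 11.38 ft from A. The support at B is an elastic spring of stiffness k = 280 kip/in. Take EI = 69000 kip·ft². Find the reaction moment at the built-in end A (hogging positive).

M_A = 91.77 kip·ft

Release the roller at B. Primary structure: cantilever fixed at A.
Deflection at B on the released cantilever, summing each load's contribution:
  point load 84.5 at a = 11.38: Pa²(3L − a)/(6EI) = 50375/EI
Flexibility coefficient — unit upward force at B: δ_{BB} = L³/(3EI) = 732.3/EI.
With EI = 69000 kip·ft²: δ_0 = 0.73007 ft and δ_{BB} = 0.010614 ft/kip.
Compatibility — the spring shortens by R_B/k under the reaction it provides: δ_0 − R_B·δ_{BB} = R_B/k. With 1/k = 1/(280×12) ft/kip = 0.000298 ft/kip, R_B = δ_0 / (δ_{BB} + 1/k) = 0.73007 / (0.010614 + 0.000298) = 66.91 kip.
Moment equilibrium about A: M_A = Σ(load moments about A) − R_B·L = 961.6 − 66.91×13 = 91.77 kip·ft.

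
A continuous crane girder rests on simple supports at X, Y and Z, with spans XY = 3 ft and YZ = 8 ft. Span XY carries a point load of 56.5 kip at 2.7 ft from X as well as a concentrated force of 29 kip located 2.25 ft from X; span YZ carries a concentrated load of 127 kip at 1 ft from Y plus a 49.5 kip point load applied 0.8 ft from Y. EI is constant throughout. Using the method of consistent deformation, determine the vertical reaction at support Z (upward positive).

Release continuity at Y by inserting a hinge; the redundant is the internal moment M_Y. The primary structure is two simply-supported spans XY and YZ.
Discontinuity in slope at Y on the released structure — sum the simple-span end rotations:
  span XY: point load 56.5 at a = 2.7: Pab(L + a)/(6LEI) = 14.49/EI
  span XY: point load 29 at a = 2.25: Pab(L + a)/(6LEI) = 14.27/EI
  span YZ: point load 127 at a = 1: Pab(L + b)/(6LEI) = 277.8/EI
  span YZ: point load 49.5 at a = 0.8: Pab(L + b)/(6LEI) = 90.29/EI
  relative rotation θ_0 = (28.77 + 368.1)/EI = 396.9/EI
A unit hogging moment at Y produces rotation L₁/(3EI) + L₂/(3EI) = 3.667/EI.
Slope continuity at Y: θ_0 = M_Y·3.667/EI, so M_Y = 396.9/3.667 = 108.2 kip·ft (hogging).
Span YZ, ΣM about Z: R_Y^{YZ}·8 = 1245 + 108.2, so R_Y^{YZ} = 169.2 kip and R_Z = 176.5 − 169.2 = 7.295 kip.

R_Z = 7.295 kip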